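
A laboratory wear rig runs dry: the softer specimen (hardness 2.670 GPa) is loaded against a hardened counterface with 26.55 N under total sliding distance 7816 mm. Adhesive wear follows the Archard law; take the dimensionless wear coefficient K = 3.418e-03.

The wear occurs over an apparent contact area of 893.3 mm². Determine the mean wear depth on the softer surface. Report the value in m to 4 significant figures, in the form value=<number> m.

The intermediates are displayed rounded; all working math keeps exact precision. Rounded once at the end to four significant digits.
Convert: Path length L = 7816 mm = 7.816 m.
Convert: Hardness H = 2.670 GPa = 2.670e+09 Pa.
Convert: Contact area A = 893.3 mm² = 8.933e-04 m².
Working in SI base units: W = 26.55 N, H = 2.670e+09 Pa, K = 3.418e-03.
Apply Archard: V = K·W·L/H = 3.418e-03 · 26.55 · 7.816 / 2.670e+09 = 2.657e-10 m³.
Depth h = V/A = 2.657e-10 / 8.933e-04 = 2.974e-07 m.

value=2.974e-07 m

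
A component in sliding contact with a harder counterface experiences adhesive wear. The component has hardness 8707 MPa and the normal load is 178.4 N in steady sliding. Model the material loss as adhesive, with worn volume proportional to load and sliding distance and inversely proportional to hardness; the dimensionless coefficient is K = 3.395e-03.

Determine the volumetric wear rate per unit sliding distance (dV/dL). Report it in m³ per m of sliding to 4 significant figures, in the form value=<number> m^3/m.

value=6.956e-11 m^3/m

The intermediates appear rounded, and the computation runs at full float precision, and one final rounding to 4 significant digits.
Hardness H = 8707 MPa = 8.707e+09 Pa.
Restated in SI base units: W = 178.4 N, H = 8.707e+09 Pa, K = 3.395e-03.
Sliding wear rate dV/dL = K·W/H — distance-free: 3.395e-03 · 178.4 / 8.707e+09 = 6.956e-11 m³/m.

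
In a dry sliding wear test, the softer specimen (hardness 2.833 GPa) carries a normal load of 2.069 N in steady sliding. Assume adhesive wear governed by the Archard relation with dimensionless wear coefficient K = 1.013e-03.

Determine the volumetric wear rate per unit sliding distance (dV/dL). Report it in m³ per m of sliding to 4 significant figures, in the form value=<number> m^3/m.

The intermediates are printed rounded, and all arithmetic holds full float precision, and a lone final rounding: 4 significant digits.
Convert: Hardness H = 2.833 GPa = 2.833e+09 Pa.
Restated in SI base units: W = 2.069 N, H = 2.833e+09 Pa, K = 1.013e-03.
Rate of wear dV/dL = K·W/H, so: 1.013e-03 · 2.069 / 2.833e+09 = 7.398e-13 m³/m.

value=7.398e-13 m^3/m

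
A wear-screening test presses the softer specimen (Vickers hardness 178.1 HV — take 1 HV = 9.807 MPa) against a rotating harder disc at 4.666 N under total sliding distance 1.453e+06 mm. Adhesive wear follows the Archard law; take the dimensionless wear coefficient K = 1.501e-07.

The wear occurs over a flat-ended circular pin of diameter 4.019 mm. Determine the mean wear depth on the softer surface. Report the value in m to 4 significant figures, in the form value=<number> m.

value=4.593e-08 m

Displayed values are rounded; all arithmetic runs at exact precision. Rounded just once: four significant figures.
Distance covered L = 1.453e+06 mm = 1453 m.
Hardness H = 178.1 HV × 9.807 MPa/HV = 1747 MPa = 1.747e+09 Pa.
Pin diameter d = 4.019 mm = 0.004019 m. Contact area A = π·d²/4 = π·(0.004019 m)²/4 = 1.269e-05 m².
Restated in SI base units: W = 4.666 N, H = 1.747e+09 Pa, K = 1.501e-07.
Wear volume V = K·W·L/H = 1.501e-07 · 4.666 · 1453 / 1.747e+09 = 5.826e-13 m³.
Wear depth h = V/A = 5.826e-13 / 1.269e-05 = 4.593e-08 m.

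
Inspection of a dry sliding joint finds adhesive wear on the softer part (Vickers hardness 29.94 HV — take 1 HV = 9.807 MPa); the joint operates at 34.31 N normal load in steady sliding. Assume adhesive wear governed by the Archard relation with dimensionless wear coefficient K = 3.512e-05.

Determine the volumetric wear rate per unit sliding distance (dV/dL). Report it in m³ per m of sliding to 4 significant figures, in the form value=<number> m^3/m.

The intermediates appear rounded, and each operation holds full precision; one last rounding, at 4 significant figures.
Hardness H = 29.94 HV × 9.807 MPa/HV = 293.6 MPa = 2.936e+08 Pa.
In SI base units, W = 34.31 N, H = 2.936e+08 Pa, K = 3.512e-05.
Volumetric rate dV/dL = K·W/H, per unit distance: 3.512e-05 · 34.31 / 2.936e+08 = 4.104e-12 m³/m.

value=4.104e-12 m^3/m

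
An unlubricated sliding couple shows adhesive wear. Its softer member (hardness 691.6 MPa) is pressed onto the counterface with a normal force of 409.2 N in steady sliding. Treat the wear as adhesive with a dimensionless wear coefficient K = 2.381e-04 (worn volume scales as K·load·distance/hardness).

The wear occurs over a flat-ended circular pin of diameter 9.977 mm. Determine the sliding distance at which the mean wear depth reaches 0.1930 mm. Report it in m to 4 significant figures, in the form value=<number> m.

All working math holds full precision — intermediate values appear rounded — a single final rounding to 4 significant digits.
Hardness H = 691.6 MPa = 6.916e+08 Pa.
Pin diameter d = 9.977 mm = 0.009977 m. Contact area A = π·d²/4 = π·(0.009977 m)²/4 = 7.818e-05 m².
Depth limit h_lim = 0.1930 mm = 1.930e-04 m.
Collected in SI base units: W = 409.2 N, H = 6.916e+08 Pa, K = 2.381e-04.
Allowed volume V_lim = h_lim·A = 1.930e-04 · 7.818e-05 = 1.509e-08 m³.
Inverting, life L = V_lim·H/(K·W) = 1.509e-08 · 6.916e+08 / (2.381e-04 · 409.2) = 107.1 m.

value=107.1 m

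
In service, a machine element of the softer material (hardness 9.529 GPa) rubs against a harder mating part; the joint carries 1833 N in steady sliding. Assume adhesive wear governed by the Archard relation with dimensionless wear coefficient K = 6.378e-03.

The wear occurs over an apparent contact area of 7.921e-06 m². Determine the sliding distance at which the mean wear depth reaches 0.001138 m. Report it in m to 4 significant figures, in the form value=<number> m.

value=7.347 m

The computation keeps exact precision — intermediate values appear rounded; one last rounding, at four significant digits.
Hardness H = 9.529 GPa = 9.529e+09 Pa.
Restated in SI base units: W = 1833 N, H = 9.529e+09 Pa, K = 6.378e-03.
Limit volume V_lim = h_lim·A = 0.001138 · 7.921e-06 = 9.014e-09 m³.
Sliding life L = V_lim·H/(K·W) = 9.014e-09 · 9.529e+09 / (6.378e-03 · 1833) = 7.347 m.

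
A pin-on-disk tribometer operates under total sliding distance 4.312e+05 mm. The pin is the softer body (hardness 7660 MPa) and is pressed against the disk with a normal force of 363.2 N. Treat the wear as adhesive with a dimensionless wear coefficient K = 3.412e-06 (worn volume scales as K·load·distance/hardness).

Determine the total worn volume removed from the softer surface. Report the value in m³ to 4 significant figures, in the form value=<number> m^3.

value=6.976e-11 m^3

The intermediates appear rounded, and every step holds full precision — a single final rounding to four significant figures.
Sliding distance L = 4.312e+05 mm = 431.2 m.
Hardness H = 7660 MPa = 7.660e+09 Pa.
Restated in SI base units: W = 363.2 N, H = 7.660e+09 Pa, K = 3.412e-06.
The Archard volume V = K·W·L/H = 3.412e-06 · 363.2 · 431.2 / 7.660e+09 = 6.976e-11 m³.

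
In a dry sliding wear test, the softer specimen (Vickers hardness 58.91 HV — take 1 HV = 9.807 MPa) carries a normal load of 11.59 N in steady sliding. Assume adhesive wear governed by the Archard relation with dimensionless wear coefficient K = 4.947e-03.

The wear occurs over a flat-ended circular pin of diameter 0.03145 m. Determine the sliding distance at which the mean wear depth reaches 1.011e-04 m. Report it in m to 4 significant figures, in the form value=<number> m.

All arithmetic runs at full precision. Intermediates are printed rounded. Rounded just once, at four significant digits.
Hardness H = 58.91 HV × 9.807 MPa/HV = 577.7 MPa = 5.777e+08 Pa.
Contact area A = π·d²/4 = π·(0.03145 m)²/4 = 7.768e-04 m².
As SI base values: W = 11.59 N, H = 5.777e+08 Pa, K = 4.947e-03.
At the depth limit, V_lim = h_lim·A = 1.011e-04 · 7.768e-04 = 7.854e-08 m³.
Thus life L = V_lim·H/(K·W) = 7.854e-08 · 5.777e+08 / (4.947e-03 · 11.59) = 791.4 m.

value=791.4 m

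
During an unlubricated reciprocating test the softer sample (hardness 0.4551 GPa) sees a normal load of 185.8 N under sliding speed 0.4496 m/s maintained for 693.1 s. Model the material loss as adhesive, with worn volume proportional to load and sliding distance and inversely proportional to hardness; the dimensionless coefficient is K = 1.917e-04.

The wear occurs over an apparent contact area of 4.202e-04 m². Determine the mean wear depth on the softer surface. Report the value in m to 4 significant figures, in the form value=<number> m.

All working math runs at full float precision; the intermediates are displayed rounded, and one final rounding: 4 significant figures.
Path length L = v·t = 0.4496 m/s × 693.1 s = 311.6 m.
Hardness H = 0.4551 GPa = 4.551e+08 Pa.
As SI base values: W = 185.8 N, H = 4.551e+08 Pa, K = 1.917e-04.
The Archard volume V = K·W·L/H = 1.917e-04 · 185.8 · 311.6 / 4.551e+08 = 2.439e-08 m³.
Depth of wear h = V/A = 2.439e-08 / 4.202e-04 = 5.804e-05 m.

value=5.804e-05 m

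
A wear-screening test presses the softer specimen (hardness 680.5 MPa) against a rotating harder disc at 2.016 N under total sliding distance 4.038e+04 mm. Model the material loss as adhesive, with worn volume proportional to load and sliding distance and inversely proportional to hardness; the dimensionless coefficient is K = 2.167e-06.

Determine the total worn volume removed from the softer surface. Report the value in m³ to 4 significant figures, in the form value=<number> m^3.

Each operation carries exact precision. Intermediates are displayed rounded — a single final rounding: 4 significant digits.
Distance L = 4.038e+04 mm = 40.38 m.
Hardness H = 680.5 MPa = 6.805e+08 Pa.
Expressed in SI base units: W = 2.016 N, H = 6.805e+08 Pa, K = 2.167e-06.
Wear volume V = K·W·L/H = 2.167e-06 · 2.016 · 40.38 / 6.805e+08 = 2.592e-13 m³.

value=2.592e-13 m^3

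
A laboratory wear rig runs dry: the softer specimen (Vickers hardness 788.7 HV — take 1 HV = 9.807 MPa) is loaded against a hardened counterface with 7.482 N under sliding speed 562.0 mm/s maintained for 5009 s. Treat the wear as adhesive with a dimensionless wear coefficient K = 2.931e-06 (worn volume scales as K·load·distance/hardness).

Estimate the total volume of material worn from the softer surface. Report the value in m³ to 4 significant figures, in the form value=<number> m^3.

value=7.981e-12 m^3

All arithmetic runs at full float precision. Intermediates are printed rounded — a lone final rounding: 4 significant figures.
Sliding speed v = 562.0 mm/s = 0.5620 m/s. Path length L = v·t = 0.5620 m/s × 5009 s = 2815 m.
Hardness H = 788.7 HV × 9.807 MPa/HV = 7735 MPa = 7.735e+09 Pa.
Collected in SI base units: W = 7.482 N, H = 7.735e+09 Pa, K = 2.931e-06.
Archard relation: V = K·W·L/H = 2.931e-06 · 7.482 · 2815 / 7.735e+09 = 7.981e-12 m³.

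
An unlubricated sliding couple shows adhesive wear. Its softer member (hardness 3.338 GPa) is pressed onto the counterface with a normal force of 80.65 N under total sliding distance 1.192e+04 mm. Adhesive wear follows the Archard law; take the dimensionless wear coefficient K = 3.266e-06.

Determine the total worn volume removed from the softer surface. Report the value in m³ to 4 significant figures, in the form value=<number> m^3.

value=9.406e-13 m^3

Shown intermediates are rounded; every step keeps full precision — one last rounding: four significant figures.
Convert: Distance L = 1.192e+04 mm = 11.92 m.
Convert: Hardness H = 3.338 GPa = 3.338e+09 Pa.
As SI base values: W = 80.65 N, H = 3.338e+09 Pa, K = 3.266e-06.
Archard relation: V = K·W·L/H = 3.266e-06 · 80.65 · 11.92 / 3.338e+09 = 9.406e-13 m³.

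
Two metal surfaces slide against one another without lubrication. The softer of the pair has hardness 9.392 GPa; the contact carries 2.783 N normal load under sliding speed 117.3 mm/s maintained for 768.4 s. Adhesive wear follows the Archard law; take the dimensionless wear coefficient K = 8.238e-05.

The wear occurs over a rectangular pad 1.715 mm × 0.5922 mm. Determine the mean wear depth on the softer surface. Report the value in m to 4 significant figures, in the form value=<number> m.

All arithmetic keeps full float precision. Shown intermediates are rounded. Rounded just once, at four significant digits.
Sliding speed v = 117.3 mm/s = 0.1173 m/s. Path length L = v·t = 0.1173 m/s × 768.4 s = 90.13 m.
Hardness H = 9.392 GPa = 9.392e+09 Pa.
Pad sides 1.715 mm × 0.5922 mm = 1.715e-03 m × 5.922e-04 m. Contact area A = 1.715e-03 m × 5.922e-04 m = 1.016e-06 m².
As SI base values: W = 2.783 N, H = 9.392e+09 Pa, K = 8.238e-05.
Archard volume V = K·W·L/H = 8.238e-05 · 2.783 · 90.13 / 9.392e+09 = 2.200e-12 m³.
Depth of wear h = V/A = 2.200e-12 / 1.016e-06 = 2.166e-06 m.

value=2.166e-06 m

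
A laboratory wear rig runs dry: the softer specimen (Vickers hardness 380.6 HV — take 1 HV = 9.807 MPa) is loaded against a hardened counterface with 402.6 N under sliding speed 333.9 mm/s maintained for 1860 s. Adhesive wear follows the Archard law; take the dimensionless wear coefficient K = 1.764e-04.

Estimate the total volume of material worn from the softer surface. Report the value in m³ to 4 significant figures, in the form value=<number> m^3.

Quoted intermediates are rounded — all arithmetic holds full precision; a single final rounding: 4 significant digits.
Sliding speed v = 333.9 mm/s = 0.3339 m/s. Path length L = v·t = 0.3339 m/s × 1860 s = 621.1 m.
Hardness H = 380.6 HV × 9.807 MPa/HV = 3733 MPa = 3.733e+09 Pa.
SI base units throughout: W = 402.6 N, H = 3.733e+09 Pa, K = 1.764e-04.
Volume removed: V = K·W·L/H = 1.764e-04 · 402.6 · 621.1 / 3.733e+09 = 1.182e-08 m³.

value=1.182e-08 m^3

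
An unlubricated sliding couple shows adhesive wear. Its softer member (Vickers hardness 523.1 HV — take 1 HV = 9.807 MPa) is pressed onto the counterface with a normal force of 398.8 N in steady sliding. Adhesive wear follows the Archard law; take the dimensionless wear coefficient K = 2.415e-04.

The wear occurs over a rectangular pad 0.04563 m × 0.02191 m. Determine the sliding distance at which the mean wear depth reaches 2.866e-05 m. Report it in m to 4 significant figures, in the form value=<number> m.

The intermediates are printed rounded; all working math holds full precision, and a lone final rounding to 4 significant digits.
Convert: Hardness H = 523.1 HV × 9.807 MPa/HV = 5130 MPa = 5.130e+09 Pa.
Convert: Contact area A = 0.04563 m × 0.02191 m = 9.998e-04 m².
Restated in SI base units: W = 398.8 N, H = 5.130e+09 Pa, K = 2.415e-04.
Wearable volume V_lim = h_lim·A = 2.866e-05 · 9.998e-04 = 2.865e-08 m³.
Inverting, life L = V_lim·H/(K·W) = 2.865e-08 · 5.130e+09 / (2.415e-04 · 398.8) = 1526 m.

value=1526 m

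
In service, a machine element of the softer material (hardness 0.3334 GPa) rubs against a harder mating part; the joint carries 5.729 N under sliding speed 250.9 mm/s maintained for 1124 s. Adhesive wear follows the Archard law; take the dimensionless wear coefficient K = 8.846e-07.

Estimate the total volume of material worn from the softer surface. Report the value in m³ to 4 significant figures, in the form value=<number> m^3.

Intermediate values are shown rounded. All working math holds full float precision; a lone final rounding: 4 significant figures.
Convert: Sliding speed v = 250.9 mm/s = 0.2509 m/s. Sliding distance L = v·t = 0.2509 m/s × 1124 s = 282.0 m.
Convert: Hardness H = 0.3334 GPa = 3.334e+08 Pa.
Restated in SI base units: W = 5.729 N, H = 3.334e+08 Pa, K = 8.846e-07.
Wear volume V = K·W·L/H = 8.846e-07 · 5.729 · 282.0 / 3.334e+08 = 4.287e-12 m³.

value=4.287e-12 m^3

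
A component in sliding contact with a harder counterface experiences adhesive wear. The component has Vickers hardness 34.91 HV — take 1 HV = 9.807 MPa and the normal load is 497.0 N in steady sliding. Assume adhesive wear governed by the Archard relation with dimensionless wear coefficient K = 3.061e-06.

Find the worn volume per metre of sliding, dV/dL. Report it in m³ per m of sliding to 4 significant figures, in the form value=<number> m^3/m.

The algebra keeps exact precision. Quoted intermediates are rounded — a lone final rounding: 4 significant figures.
Convert: Hardness H = 34.91 HV × 9.807 MPa/HV = 342.4 MPa = 3.424e+08 Pa.
Working in SI base units: W = 497.0 N, H = 3.424e+08 Pa, K = 3.061e-06.
The wear rate dV/dL = K·W/H (no L dependence): 3.061e-06 · 497.0 / 3.424e+08 = 4.444e-12 m³/m.

value=4.444e-12 m^3/m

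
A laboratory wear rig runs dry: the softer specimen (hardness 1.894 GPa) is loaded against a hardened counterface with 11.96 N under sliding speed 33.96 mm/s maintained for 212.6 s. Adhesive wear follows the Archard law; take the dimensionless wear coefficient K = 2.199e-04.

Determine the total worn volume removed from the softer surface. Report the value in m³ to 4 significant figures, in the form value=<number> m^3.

Every step keeps full precision; displayed values are rounded, and one final rounding: 4 significant figures.
Sliding speed v = 33.96 mm/s = 0.03396 m/s. Distance covered L = v·t = 0.03396 m/s × 212.6 s = 7.220 m.
Hardness H = 1.894 GPa = 1.894e+09 Pa.
In SI base units: W = 11.96 N, H = 1.894e+09 Pa, K = 2.199e-04.
Archard volume V = K·W·L/H = 2.199e-04 · 11.96 · 7.220 / 1.894e+09 = 1.003e-11 m³.

value=1.003e-11 m^3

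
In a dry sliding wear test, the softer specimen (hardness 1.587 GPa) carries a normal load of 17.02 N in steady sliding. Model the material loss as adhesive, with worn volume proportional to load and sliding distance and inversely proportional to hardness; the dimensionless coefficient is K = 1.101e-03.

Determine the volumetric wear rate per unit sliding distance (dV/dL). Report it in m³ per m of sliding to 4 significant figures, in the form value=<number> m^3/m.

value=1.181e-11 m^3/m

All working math holds exact precision — intermediates are displayed rounded — one last rounding: 4 significant digits.
Convert: Hardness H = 1.587 GPa = 1.587e+09 Pa.
Expressed in SI base units: W = 17.02 N, H = 1.587e+09 Pa, K = 1.101e-03.
Rate of wear dV/dL = K·W/H — distance-free: 1.101e-03 · 17.02 / 1.587e+09 = 1.181e-11 m³/m.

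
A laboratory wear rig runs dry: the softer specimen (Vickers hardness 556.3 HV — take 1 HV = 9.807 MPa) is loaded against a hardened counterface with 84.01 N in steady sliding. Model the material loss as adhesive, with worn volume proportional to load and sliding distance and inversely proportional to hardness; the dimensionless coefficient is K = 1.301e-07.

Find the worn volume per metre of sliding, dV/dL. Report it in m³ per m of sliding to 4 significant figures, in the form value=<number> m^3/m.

Intermediate values are displayed rounded, and all working math keeps exact precision; one final rounding, at four significant figures.
Hardness H = 556.3 HV × 9.807 MPa/HV = 5456 MPa = 5.456e+09 Pa.
Restated in SI base units: W = 84.01 N, H = 5.456e+09 Pa, K = 1.301e-07.
Sliding wear rate dV/dL = K·W/H — distance-free: 1.301e-07 · 84.01 / 5.456e+09 = 2.003e-15 m³/m.

value=2.003e-15 m^3/m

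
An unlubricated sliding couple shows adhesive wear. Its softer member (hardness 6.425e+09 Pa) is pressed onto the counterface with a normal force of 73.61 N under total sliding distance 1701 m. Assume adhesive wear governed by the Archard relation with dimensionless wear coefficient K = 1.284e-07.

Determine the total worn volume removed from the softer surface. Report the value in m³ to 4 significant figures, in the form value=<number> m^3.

Each operation runs at full precision. Intermediates are printed rounded. Rounded once at the end to 4 significant digits.
SI base units throughout: W = 73.61 N, H = 6.425e+09 Pa, K = 1.284e-07.
Volume removed: V = K·W·L/H = 1.284e-07 · 73.61 · 1701 / 6.425e+09 = 2.502e-12 m³.

value=2.502e-12 m^3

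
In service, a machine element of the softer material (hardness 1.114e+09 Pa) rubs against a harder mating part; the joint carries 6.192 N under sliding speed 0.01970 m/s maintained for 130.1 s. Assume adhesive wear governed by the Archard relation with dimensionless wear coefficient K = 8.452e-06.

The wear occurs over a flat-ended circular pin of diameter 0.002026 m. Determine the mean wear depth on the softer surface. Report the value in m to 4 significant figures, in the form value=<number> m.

All arithmetic maintains exact precision. Intermediate values are printed rounded, and rounded once at the end, at 4 significant digits.
Sliding distance L = v·t = 0.01970 m/s × 130.1 s = 2.563 m.
Contact area A = π·d²/4 = π·(0.002026 m)²/4 = 3.224e-06 m².
Restated in SI base units: W = 6.192 N, H = 1.114e+09 Pa, K = 8.452e-06.
Worn volume V = K·W·L/H = 8.452e-06 · 6.192 · 2.563 / 1.114e+09 = 1.204e-13 m³.
Mean depth h = V/A = 1.204e-13 / 3.224e-06 = 3.735e-08 m.

value=3.735e-08 m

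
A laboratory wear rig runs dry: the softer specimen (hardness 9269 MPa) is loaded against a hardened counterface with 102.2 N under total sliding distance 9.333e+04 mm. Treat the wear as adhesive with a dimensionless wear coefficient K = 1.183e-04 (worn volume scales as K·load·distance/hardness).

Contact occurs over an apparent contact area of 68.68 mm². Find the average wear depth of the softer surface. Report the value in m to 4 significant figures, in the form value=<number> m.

All arithmetic keeps full precision; intermediates are shown rounded; rounded once at the end: 4 significant figures.
Path length L = 9.333e+04 mm = 93.33 m.
Hardness H = 9269 MPa = 9.269e+09 Pa.
Contact area A = 68.68 mm² = 6.868e-05 m².
As SI base values: W = 102.2 N, H = 9.269e+09 Pa, K = 1.183e-04.
Wear volume V = K·W·L/H = 1.183e-04 · 102.2 · 93.33 / 9.269e+09 = 1.217e-10 m³.
Depth h = V/A = 1.217e-10 / 6.868e-05 = 1.773e-06 m.

value=1.773e-06 m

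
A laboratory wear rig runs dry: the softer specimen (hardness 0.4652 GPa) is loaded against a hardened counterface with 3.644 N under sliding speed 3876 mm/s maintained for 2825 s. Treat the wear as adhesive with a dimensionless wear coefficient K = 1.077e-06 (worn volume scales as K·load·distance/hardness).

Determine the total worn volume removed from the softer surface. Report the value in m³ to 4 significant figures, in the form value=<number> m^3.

value=9.238e-11 m^3

Intermediates are displayed rounded, and the algebra maintains full precision — one final rounding: 4 significant figures.
Sliding speed v = 3876 mm/s = 3.876 m/s. Distance covered L = v·t = 3.876 m/s × 2825 s = 1.095e+04 m.
Hardness H = 0.4652 GPa = 4.652e+08 Pa.
SI base units throughout: W = 3.644 N, H = 4.652e+08 Pa, K = 1.077e-06.
Archard volume V = K·W·L/H = 1.077e-06 · 3.644 · 1.095e+04 / 4.652e+08 = 9.238e-11 m³.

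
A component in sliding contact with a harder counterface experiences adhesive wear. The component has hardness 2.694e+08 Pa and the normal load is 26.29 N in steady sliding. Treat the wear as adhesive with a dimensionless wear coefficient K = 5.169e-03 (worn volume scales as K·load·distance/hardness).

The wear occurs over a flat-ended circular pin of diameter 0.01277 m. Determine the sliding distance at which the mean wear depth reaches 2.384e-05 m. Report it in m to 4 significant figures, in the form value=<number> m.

value=6.053 m

All working math holds full float precision — the intermediates are printed rounded; one last rounding to four significant digits.
Contact area A = π·d²/4 = π·(0.01277 m)²/4 = 1.281e-04 m².
Working in SI base units: W = 26.29 N, H = 2.694e+08 Pa, K = 5.169e-03.
Volume at the limit: V_lim = h_lim·A = 2.384e-05 · 1.281e-04 = 3.053e-09 m³.
Sliding life L = V_lim·H/(K·W) = 3.053e-09 · 2.694e+08 / (5.169e-03 · 26.29) = 6.053 m.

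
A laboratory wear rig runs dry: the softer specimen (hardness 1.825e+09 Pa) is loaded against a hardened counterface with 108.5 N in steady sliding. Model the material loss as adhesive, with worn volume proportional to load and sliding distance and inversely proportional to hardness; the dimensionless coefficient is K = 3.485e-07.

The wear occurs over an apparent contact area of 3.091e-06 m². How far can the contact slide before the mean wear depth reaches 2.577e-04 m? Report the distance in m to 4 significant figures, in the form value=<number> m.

The algebra carries full float precision; intermediate values appear rounded. Rounded once at the end, at four significant figures.
Expressed in SI base units: W = 108.5 N, H = 1.825e+09 Pa, K = 3.485e-07.
At the depth limit, V_lim = h_lim·A = 2.577e-04 · 3.091e-06 = 7.966e-10 m³.
Inverting, life L = V_lim·H/(K·W) = 7.966e-10 · 1.825e+09 / (3.485e-07 · 108.5) = 3.845e+04 m.

value=3.845e+04 m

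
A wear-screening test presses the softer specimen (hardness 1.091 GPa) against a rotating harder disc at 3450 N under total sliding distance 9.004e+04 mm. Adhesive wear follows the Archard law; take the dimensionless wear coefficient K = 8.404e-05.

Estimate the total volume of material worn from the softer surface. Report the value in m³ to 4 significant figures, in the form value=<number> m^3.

The algebra holds full precision, and the intermediates are shown rounded, and a lone final rounding: four significant digits.
Distance L = 9.004e+04 mm = 90.04 m.
Hardness H = 1.091 GPa = 1.091e+09 Pa.
In SI base units: W = 3450 N, H = 1.091e+09 Pa, K = 8.404e-05.
Apply Archard: V = K·W·L/H = 8.404e-05 · 3450 · 90.04 / 1.091e+09 = 2.393e-08 m³.

value=2.393e-08 m^3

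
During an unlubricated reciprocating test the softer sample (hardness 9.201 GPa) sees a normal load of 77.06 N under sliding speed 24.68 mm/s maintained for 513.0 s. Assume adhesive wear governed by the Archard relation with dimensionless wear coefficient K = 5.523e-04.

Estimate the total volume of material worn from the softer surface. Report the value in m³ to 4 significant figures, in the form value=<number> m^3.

Each operation runs at full float precision, and intermediates are shown rounded, and one final rounding to four significant figures.
Convert: Sliding speed v = 24.68 mm/s = 0.02468 m/s. The distance L = v·t = 0.02468 m/s × 513.0 s = 12.66 m.
Convert: Hardness H = 9.201 GPa = 9.201e+09 Pa.
In SI base units, W = 77.06 N, H = 9.201e+09 Pa, K = 5.523e-04.
Apply Archard: V = K·W·L/H = 5.523e-04 · 77.06 · 12.66 / 9.201e+09 = 5.856e-11 m³.

value=5.856e-11 m^3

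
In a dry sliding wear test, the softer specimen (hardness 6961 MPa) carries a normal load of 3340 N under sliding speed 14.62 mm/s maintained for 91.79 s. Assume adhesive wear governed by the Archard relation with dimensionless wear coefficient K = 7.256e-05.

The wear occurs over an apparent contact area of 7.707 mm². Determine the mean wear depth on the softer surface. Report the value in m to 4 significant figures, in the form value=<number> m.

value=6.062e-06 m

The intermediates are shown rounded, and all arithmetic carries full precision; a lone final rounding: 4 significant digits.
Convert: Sliding speed v = 14.62 mm/s = 0.01462 m/s. Path length L = v·t = 0.01462 m/s × 91.79 s = 1.342 m.
Convert: Hardness H = 6961 MPa = 6.961e+09 Pa.
Convert: Contact area A = 7.707 mm² = 7.707e-06 m².
Collected in SI base units: W = 3340 N, H = 6.961e+09 Pa, K = 7.256e-05.
Wear volume V = K·W·L/H = 7.256e-05 · 3340 · 1.342 / 6.961e+09 = 4.672e-11 m³.
Depth of wear h = V/A = 4.672e-11 / 7.707e-06 = 6.062e-06 m.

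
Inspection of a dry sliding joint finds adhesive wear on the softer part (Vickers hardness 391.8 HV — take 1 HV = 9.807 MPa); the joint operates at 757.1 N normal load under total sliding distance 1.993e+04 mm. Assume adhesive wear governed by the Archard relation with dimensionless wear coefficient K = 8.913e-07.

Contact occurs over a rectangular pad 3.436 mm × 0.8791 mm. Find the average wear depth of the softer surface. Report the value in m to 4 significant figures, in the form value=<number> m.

value=1.159e-06 m

All arithmetic maintains full float precision — displayed values are rounded; a single final rounding, at 4 significant figures.
Convert: Total distance L = 1.993e+04 mm = 19.93 m.
Convert: Hardness H = 391.8 HV × 9.807 MPa/HV = 3842 MPa = 3.842e+09 Pa.
Convert: Pad sides 3.436 mm × 0.8791 mm = 3.436e-03 m × 8.791e-04 m. Contact area A = 3.436e-03 m × 8.791e-04 m = 3.021e-06 m².
In SI base units, W = 757.1 N, H = 3.842e+09 Pa, K = 8.913e-07.
The Archard volume V = K·W·L/H = 8.913e-07 · 757.1 · 19.93 / 3.842e+09 = 3.500e-12 m³.
Wear depth h = V/A = 3.500e-12 / 3.021e-06 = 1.159e-06 m.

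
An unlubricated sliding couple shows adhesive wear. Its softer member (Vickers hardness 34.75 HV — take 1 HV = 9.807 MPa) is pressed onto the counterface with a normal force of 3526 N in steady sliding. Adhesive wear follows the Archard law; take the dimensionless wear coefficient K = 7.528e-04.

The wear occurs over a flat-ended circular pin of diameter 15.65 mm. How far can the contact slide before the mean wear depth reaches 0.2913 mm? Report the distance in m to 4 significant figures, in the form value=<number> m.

All working math carries full precision, and intermediate values appear rounded; one last rounding, at four significant digits.
Convert: Hardness H = 34.75 HV × 9.807 MPa/HV = 340.8 MPa = 3.408e+08 Pa.
Convert: Pin diameter d = 15.65 mm = 0.01565 m. Contact area A = π·d²/4 = π·(0.01565 m)²/4 = 1.924e-04 m².
Convert: Depth limit h_lim = 0.2913 mm = 2.913e-04 m.
In SI base units, W = 3526 N, H = 3.408e+08 Pa, K = 7.528e-04.
Limit volume V_lim = h_lim·A = 2.913e-04 · 1.924e-04 = 5.603e-08 m³.
Thus life L = V_lim·H/(K·W) = 5.603e-08 · 3.408e+08 / (7.528e-04 · 3526) = 7.194 m.

value=7.194 m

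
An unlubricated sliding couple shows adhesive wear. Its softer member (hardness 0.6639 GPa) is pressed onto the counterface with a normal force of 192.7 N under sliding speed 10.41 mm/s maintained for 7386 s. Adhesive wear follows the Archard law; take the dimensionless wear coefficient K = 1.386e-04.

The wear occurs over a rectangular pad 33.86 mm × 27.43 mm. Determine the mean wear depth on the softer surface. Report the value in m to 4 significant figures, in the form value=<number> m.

value=3.330e-06 m

The intermediates are displayed rounded, and every step maintains exact precision, and rounded once at the end: four significant digits.
Convert: Sliding speed v = 10.41 mm/s = 0.01041 m/s. Distance L = v·t = 0.01041 m/s × 7386 s = 76.89 m.
Convert: Hardness H = 0.6639 GPa = 6.639e+08 Pa.
Convert: Pad sides 33.86 mm × 27.43 mm = 0.03386 m × 0.02743 m. Contact area A = 0.03386 m × 0.02743 m = 9.288e-04 m².
Expressed in SI base units: W = 192.7 N, H = 6.639e+08 Pa, K = 1.386e-04.
Wear volume V = K·W·L/H = 1.386e-04 · 192.7 · 76.89 / 6.639e+08 = 3.093e-09 m³.
Depth of wear h = V/A = 3.093e-09 / 9.288e-04 = 3.330e-06 m.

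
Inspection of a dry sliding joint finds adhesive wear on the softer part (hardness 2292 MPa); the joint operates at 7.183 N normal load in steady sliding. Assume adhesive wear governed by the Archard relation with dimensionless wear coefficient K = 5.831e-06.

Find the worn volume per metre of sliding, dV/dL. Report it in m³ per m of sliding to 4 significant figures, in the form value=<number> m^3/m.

Intermediate values are shown rounded. The computation runs at full precision, and one last rounding, at 4 significant figures.
Convert: Hardness H = 2292 MPa = 2.292e+09 Pa.
Restated in SI base units: W = 7.183 N, H = 2.292e+09 Pa, K = 5.831e-06.
Rate of wear dV/dL = K·W/H: 5.831e-06 · 7.183 / 2.292e+09 = 1.827e-14 m³/m.

value=1.827e-14 m^3/m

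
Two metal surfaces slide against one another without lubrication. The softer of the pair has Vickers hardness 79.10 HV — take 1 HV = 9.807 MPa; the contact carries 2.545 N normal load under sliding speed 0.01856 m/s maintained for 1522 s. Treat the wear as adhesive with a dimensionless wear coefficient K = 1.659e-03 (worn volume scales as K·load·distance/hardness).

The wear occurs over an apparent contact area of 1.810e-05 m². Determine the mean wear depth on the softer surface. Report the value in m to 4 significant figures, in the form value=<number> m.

value=8.494e-06 m

Quoted intermediates are rounded — the algebra runs at full precision — a lone final rounding, at four significant figures.
Distance covered L = v·t = 0.01856 m/s × 1522 s = 28.25 m.
Hardness H = 79.10 HV × 9.807 MPa/HV = 775.7 MPa = 7.757e+08 Pa.
In SI base units: W = 2.545 N, H = 7.757e+08 Pa, K = 1.659e-03.
Volume removed: V = K·W·L/H = 1.659e-03 · 2.545 · 28.25 / 7.757e+08 = 1.537e-10 m³.
Depth h = V/A = 1.537e-10 / 1.810e-05 = 8.494e-06 m.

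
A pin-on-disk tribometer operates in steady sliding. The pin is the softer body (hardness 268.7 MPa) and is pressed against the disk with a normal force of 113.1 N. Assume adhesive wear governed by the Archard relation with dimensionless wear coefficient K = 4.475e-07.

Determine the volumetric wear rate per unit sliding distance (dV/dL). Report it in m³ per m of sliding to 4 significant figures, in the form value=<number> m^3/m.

Every step keeps exact precision — intermediates are displayed rounded; a lone final rounding: four significant digits.
Hardness H = 268.7 MPa = 2.687e+08 Pa.
Working in SI base units: W = 113.1 N, H = 2.687e+08 Pa, K = 4.475e-07.
Wear rate dV/dL = K·W/H, per unit distance: 4.475e-07 · 113.1 / 2.687e+08 = 1.884e-13 m³/m.

value=1.884e-13 m^3/m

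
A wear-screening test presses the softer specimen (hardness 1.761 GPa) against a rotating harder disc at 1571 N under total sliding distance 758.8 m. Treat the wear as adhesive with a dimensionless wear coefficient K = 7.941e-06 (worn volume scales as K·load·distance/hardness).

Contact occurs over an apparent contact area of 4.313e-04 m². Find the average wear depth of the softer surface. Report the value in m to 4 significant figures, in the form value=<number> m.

value=1.246e-05 m

Each operation runs at exact precision — intermediate values are printed rounded — a single final rounding: four significant digits.
Convert: Hardness H = 1.761 GPa = 1.761e+09 Pa.
Expressed in SI base units: W = 1571 N, H = 1.761e+09 Pa, K = 7.941e-06.
Archard volume V = K·W·L/H = 7.941e-06 · 1571 · 758.8 / 1.761e+09 = 5.376e-09 m³.
Mean depth h = V/A = 5.376e-09 / 4.313e-04 = 1.246e-05 m.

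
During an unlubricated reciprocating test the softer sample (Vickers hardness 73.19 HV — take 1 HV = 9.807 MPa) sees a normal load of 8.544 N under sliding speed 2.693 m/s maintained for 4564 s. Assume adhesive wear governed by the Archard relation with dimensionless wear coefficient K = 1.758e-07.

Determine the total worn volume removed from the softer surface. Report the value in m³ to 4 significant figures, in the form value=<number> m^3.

Every step holds full precision — intermediates are displayed rounded — a single final rounding: 4 significant digits.
Total distance L = v·t = 2.693 m/s × 4564 s = 1.229e+04 m.
Hardness H = 73.19 HV × 9.807 MPa/HV = 717.8 MPa = 7.178e+08 Pa.
As SI base values: W = 8.544 N, H = 7.178e+08 Pa, K = 1.758e-07.
Worn volume V = K·W·L/H = 1.758e-07 · 8.544 · 1.229e+04 / 7.178e+08 = 2.572e-11 m³.

value=2.572e-11 m^3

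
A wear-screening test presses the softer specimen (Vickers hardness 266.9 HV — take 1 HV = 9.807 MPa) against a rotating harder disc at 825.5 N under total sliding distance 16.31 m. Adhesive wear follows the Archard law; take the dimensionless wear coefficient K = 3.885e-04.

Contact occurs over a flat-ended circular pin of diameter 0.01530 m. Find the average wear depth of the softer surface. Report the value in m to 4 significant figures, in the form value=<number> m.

value=1.087e-05 m

Intermediates are printed rounded, and each operation maintains full precision; one final rounding: 4 significant figures.
Hardness H = 266.9 HV × 9.807 MPa/HV = 2617 MPa = 2.617e+09 Pa.
Contact area A = π·d²/4 = π·(0.01530 m)²/4 = 1.839e-04 m².
Working in SI base units: W = 825.5 N, H = 2.617e+09 Pa, K = 3.885e-04.
Wear volume V = K·W·L/H = 3.885e-04 · 825.5 · 16.31 / 2.617e+09 = 1.998e-09 m³.
Depth h = V/A = 1.998e-09 / 1.839e-04 = 1.087e-05 m.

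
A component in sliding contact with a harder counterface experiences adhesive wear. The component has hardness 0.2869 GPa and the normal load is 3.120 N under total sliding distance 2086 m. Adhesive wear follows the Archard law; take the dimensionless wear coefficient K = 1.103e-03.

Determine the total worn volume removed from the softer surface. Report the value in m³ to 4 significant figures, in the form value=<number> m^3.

Each operation maintains exact precision, and the intermediates are shown rounded; one final rounding: four significant figures.
Hardness H = 0.2869 GPa = 2.869e+08 Pa.
SI base units throughout: W = 3.120 N, H = 2.869e+08 Pa, K = 1.103e-03.
By Archard's law, V = K·W·L/H = 1.103e-03 · 3.120 · 2086 / 2.869e+08 = 2.502e-08 m³.

value=2.502e-08 m^3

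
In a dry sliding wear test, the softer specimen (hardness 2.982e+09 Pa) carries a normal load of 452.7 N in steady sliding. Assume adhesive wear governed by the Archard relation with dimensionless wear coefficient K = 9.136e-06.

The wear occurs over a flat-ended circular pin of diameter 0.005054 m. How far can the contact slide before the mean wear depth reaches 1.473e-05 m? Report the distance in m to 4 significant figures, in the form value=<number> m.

Intermediate values are printed rounded. The computation maintains full precision — a lone final rounding: four significant digits.
Contact area A = π·d²/4 = π·(0.005054 m)²/4 = 2.006e-05 m².
Collected in SI base units: W = 452.7 N, H = 2.982e+09 Pa, K = 9.136e-06.
Volume at the limit: V_lim = h_lim·A = 1.473e-05 · 2.006e-05 = 2.955e-10 m³.
Life L = V_lim·H/(K·W) = 2.955e-10 · 2.982e+09 / (9.136e-06 · 452.7) = 213.1 m.

value=213.1 m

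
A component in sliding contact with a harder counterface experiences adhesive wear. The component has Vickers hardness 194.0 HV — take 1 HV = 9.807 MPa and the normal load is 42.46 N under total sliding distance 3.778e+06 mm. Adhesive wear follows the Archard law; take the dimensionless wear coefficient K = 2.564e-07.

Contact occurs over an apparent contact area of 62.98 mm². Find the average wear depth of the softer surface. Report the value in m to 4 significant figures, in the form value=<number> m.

value=3.433e-07 m

Intermediates appear rounded — all working math runs at full precision. Rounded just once to 4 significant digits.
The distance L = 3.778e+06 mm = 3778 m.
Hardness H = 194.0 HV × 9.807 MPa/HV = 1903 MPa = 1.903e+09 Pa.
Contact area A = 62.98 mm² = 6.298e-05 m².
Expressed in SI base units: W = 42.46 N, H = 1.903e+09 Pa, K = 2.564e-07.
By Archard's law, V = K·W·L/H = 2.564e-07 · 42.46 · 3778 / 1.903e+09 = 2.162e-11 m³.
Mean depth h = V/A = 2.162e-11 / 6.298e-05 = 3.433e-07 m.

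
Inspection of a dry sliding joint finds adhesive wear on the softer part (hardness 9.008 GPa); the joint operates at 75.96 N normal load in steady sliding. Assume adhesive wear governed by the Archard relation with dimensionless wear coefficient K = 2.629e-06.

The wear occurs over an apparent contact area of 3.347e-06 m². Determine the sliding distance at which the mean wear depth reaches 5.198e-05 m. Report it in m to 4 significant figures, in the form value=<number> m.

value=7848 m

Intermediate values are shown rounded. The algebra maintains full precision. Rounded once at the end to 4 significant figures.
Hardness H = 9.008 GPa = 9.008e+09 Pa.
In SI base units, W = 75.96 N, H = 9.008e+09 Pa, K = 2.629e-06.
Wearable volume V_lim = h_lim·A = 5.198e-05 · 3.347e-06 = 1.740e-10 m³.
Life L = V_lim·H/(K·W) = 1.740e-10 · 9.008e+09 / (2.629e-06 · 75.96) = 7848 m.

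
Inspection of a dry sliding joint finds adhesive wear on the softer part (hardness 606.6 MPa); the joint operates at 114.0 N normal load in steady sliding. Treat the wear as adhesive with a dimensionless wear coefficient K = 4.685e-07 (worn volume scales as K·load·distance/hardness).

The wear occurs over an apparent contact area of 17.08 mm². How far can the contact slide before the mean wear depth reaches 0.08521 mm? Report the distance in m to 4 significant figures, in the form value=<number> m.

value=1.653e+04 m

Intermediates are shown rounded — all working math maintains full precision; rounded once at the end to 4 significant digits.
Convert: Hardness H = 606.6 MPa = 6.066e+08 Pa.
Convert: Contact area A = 17.08 mm² = 1.708e-05 m².
Convert: Depth limit h_lim = 0.08521 mm = 8.521e-05 m.
Collected in SI base units: W = 114.0 N, H = 6.066e+08 Pa, K = 4.685e-07.
Limit volume V_lim = h_lim·A = 8.521e-05 · 1.708e-05 = 1.455e-09 m³.
Life L = V_lim·H/(K·W) = 1.455e-09 · 6.066e+08 / (4.685e-07 · 114.0) = 1.653e+04 m.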